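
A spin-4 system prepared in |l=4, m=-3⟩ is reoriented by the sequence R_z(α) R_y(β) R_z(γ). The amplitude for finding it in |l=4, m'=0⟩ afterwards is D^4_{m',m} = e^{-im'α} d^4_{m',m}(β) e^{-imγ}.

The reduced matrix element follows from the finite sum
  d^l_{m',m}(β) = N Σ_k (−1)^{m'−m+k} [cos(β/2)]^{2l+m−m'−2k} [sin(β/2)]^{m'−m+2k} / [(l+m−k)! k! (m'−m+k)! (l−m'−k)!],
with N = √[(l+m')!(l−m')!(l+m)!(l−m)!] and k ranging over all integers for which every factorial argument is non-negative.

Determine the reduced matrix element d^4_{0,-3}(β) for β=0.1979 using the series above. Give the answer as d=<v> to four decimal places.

d=-0.0110

d^4_{0,-3}(β=0.1979) via the finite sum:
c=cos(0.197900/2)=0.995108, s=sin(0.197900/2)=0.098789; N=√[24·24·1·5040]=1703.830978
k: max(0,(-3)−(0))=0 … min(4+(-3),4−(0))=1
  k=0: (−1)^3·1703.8310/(144)·0.9951^5·0.0988^3 = -0.011131
  k=1: (−1)^4·1703.8310/(144)·0.9951^3·0.0988^5 = +0.000110
d^4_{0,-3}(0.1979) = -0.011131 +0.000110 = -0.011021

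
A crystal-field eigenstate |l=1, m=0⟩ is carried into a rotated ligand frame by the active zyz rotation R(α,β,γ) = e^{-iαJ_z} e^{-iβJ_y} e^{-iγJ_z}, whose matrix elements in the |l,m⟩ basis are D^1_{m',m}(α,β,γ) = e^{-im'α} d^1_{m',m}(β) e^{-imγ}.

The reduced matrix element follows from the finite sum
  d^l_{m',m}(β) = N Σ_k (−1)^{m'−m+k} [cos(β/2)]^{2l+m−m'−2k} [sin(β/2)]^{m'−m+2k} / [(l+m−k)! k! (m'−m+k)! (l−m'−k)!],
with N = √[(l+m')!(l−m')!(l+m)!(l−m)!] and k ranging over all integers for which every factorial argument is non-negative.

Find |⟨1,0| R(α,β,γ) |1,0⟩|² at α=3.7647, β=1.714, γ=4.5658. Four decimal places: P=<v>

P=0.0204

First d^1_{0,0}(β=1.7140), then the phase factors e^{-i(0)α} and e^{-i(0)γ}:
c=cos(1.714000/2)=0.654708, s=sin(1.714000/2)=0.755882; N=√[1·1·1·1]=1.000000
k∈{0,1} keeps every argument non-negative
  k=0: (−1)^0·1.0000/(1)·0.6547^2·0.7559^0 = +0.428643
  k=1: (−1)^1·1.0000/(1)·0.6547^0·0.7559^2 = -0.571357
d^1_{0,0}(1.7140) = +0.428643 -0.571357 = -0.142715
|D^1_{0,0}|² = |d^1_{0,0}(β)|² = (-0.142715)² = 0.020367 (the z-rotation phases have unit modulus)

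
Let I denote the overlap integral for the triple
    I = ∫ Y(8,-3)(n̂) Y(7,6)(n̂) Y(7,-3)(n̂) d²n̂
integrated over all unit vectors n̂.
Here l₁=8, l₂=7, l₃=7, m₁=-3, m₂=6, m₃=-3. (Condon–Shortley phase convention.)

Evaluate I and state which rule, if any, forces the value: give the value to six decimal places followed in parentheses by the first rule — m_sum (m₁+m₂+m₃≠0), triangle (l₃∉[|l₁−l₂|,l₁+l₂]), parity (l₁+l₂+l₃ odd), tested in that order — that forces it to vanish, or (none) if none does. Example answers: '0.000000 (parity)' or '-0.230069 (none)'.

Rules hold: Σm=0, L=22 even, 1≤7≤15.
N = 17·15·15 = 3825
Δ = 8!·8!·6!/23! = 1/22086194130
Racah Σ t=1..7: t=1:−1/18289152000 t=2:+1/248832000 t=3:−1/24883200 t=4:+1/11943936 t=5:−1/24883200 t=6:+1/248832000 t=7:−1/18289152000 = 11/975421440
⇒ 3j(8 7 7; 0 0 0)² = 1750/289731, sgn -1
Racah Σ t=7..8: t=7:−1/2090188800 t=8:+1/3483648000 = -1/5225472000
⇒ 3j(8 7 7; -3 6 -3)² = 32/7429, sgn -1
4πI² = N·(3j₀)²·(3jₘ)² = 4200000/42204149
I = +1·√(0.0995163/4π) = 0.08899019
No selection rule forces the value: the integral is nonzero (none).

0.088990 (none)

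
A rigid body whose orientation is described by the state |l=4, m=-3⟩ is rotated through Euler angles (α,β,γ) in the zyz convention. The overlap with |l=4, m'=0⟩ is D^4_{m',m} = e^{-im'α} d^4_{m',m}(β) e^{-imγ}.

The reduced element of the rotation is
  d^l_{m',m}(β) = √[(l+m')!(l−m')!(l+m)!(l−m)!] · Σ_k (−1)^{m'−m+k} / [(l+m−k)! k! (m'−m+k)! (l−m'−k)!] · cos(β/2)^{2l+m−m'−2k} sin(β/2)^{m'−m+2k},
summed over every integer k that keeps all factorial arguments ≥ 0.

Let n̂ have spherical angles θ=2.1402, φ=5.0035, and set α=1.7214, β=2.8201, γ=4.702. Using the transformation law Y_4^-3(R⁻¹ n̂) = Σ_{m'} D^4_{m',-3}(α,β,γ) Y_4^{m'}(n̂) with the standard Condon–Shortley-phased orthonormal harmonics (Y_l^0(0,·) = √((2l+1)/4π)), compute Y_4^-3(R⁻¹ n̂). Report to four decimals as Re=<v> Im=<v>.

Need the full column D^4_{m',-3} for m'=−4..4 at α=1.7214, β=2.8201, γ=4.7020.
cos(β/2)=0.160055, sin(β/2)=0.987108
d^4_{-4,-3}: single k=1 term ⇒ +0.000008;  D = -0.000004+0.000006i
d^4_{-3,-3}: k∈[0..1] ⇒ +0.000000 -0.000115 = -0.000114;  D = -0.000104-0.000047i
d^4_{-2,-3}: k∈[0..1] ⇒ -0.000010 +0.001134 = +0.001124;  D = +0.000300-0.001083i
d^4_{-1,-3}: k∈[0..1] ⇒ +0.000130 -0.008242 = -0.008112;  D = +0.008055+0.000967i
d^4_{0,-3}: k∈[0..1] ⇒ -0.001195 +0.045467 = +0.044271;  D = +0.001380+0.044250i
d^4_{1,-3}: k∈[0..1] ⇒ +0.008242 -0.188103 = -0.179861;  D = -0.176898+0.032514i
d^4_{2,-3}: k∈[0..1] ⇒ -0.043134 +0.546873 = +0.503739;  D = -0.164364-0.476169i
d^4_{3,-3}: k∈[0..1] ⇒ +0.165892 -0.901400 = -0.735509;  D = +0.651378-0.341584i
d^4_{4,-3}: single k=0 term ⇒ -0.413397;  D = -0.244745-0.333162i
Y_4^{m'}(θ=2.1402,φ=5.0035) and Σ D·Y over m':
  (-0.0000+0.0000i)·(+0.0880-0.2045i)  (-0.0001-0.0000i)·(+0.3090+0.2589i)  (+0.0003-0.0011i)·(-0.2051+0.1350i)  (+0.0081+0.0010i)·(+0.0595+0.1986i)  (+0.0014+0.0442i)·(-0.2923+0.0000i)  (-0.1769+0.0325i)·(-0.0595+0.1986i)  (-0.1644-0.4762i)·(-0.2051-0.1350i)  (+0.6514-0.3416i)·(-0.3090+0.2589i)  (-0.2447-0.3332i)·(+0.0880+0.2045i)
Y_4^-3(R⁻¹ n̂) = -0.092787+0.266535i

Re=-0.0928 Im=0.2665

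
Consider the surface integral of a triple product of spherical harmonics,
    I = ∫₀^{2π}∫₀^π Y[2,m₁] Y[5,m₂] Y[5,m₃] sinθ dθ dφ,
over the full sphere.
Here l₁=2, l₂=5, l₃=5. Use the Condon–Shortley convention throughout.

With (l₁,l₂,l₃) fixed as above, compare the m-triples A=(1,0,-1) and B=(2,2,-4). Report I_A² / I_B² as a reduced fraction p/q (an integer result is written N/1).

Same 2,5,5: normalisation and zero-m 3j drop out of the ratio.
A: Δ: 2! 2! 8! / 13! → 1/38610; sum: t=0:+1/1440 t=1:−1/1152 = -1/5760; 3j²(2 5 5; 1 0 -1) = Δ·Π!·Σ² = 1/858  (sign -1)
B: Δ: 2! 2! 8! / 13! → 1/38610; sum: t=0:+1/20160 = 1/20160; 3j²(2 5 5; 2 2 -4) = Δ·Π!·Σ² = 12/715  (sign -1)
I_A²/I_B² = (1/858)/(12/715) = 5/72

5/72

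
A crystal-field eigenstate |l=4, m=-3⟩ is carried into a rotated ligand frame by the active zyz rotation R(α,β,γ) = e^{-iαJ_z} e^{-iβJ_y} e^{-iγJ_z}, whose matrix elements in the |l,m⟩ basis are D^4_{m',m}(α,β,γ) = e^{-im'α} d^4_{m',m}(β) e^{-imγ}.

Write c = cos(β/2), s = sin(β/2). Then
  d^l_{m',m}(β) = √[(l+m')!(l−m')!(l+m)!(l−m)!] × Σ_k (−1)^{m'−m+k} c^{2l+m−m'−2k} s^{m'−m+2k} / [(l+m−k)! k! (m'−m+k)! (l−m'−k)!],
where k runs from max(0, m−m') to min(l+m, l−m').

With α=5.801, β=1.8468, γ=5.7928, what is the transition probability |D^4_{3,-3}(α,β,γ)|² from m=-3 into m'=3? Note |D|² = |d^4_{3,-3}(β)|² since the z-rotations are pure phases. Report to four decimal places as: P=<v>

P=0.2420

D^4_{3,-3}(5.8010,1.8468,5.7928) = e^{-i·3·5.8010}·d^4_{3,-3}(1.8468)·e^{-i·-3·5.7928}. Compute d first:
With c≡cos(β/2)=0.603112 and s≡sin(β/2)=0.797657, N=[5040·1·1·5040]^{1/2}=5040.000000
k∈{0,1} keeps every argument non-negative
  k=0: (−1)^6·5040.0000/(720)·0.6031^2·0.7977^6 = +0.655828
  k=1: (−1)^7·5040.0000/(5040)·0.6031^0·0.7977^8 = -0.163881
d^4_{3,-3}(1.8468) = +0.655828 -0.163881 = +0.491947
|D^4_{3,-3}|² = |d^4_{3,-3}(β)|² = (+0.491947)² = 0.242012 (the z-rotation phases have unit modulus)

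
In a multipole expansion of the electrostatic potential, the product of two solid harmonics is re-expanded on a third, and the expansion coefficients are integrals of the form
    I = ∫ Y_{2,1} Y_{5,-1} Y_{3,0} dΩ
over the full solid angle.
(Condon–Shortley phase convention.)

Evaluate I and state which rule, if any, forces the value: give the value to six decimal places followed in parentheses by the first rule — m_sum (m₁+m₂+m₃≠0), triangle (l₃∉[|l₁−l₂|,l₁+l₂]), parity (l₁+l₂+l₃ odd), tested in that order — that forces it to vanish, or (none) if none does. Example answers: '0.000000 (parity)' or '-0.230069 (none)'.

-0.214318 (none)

Checks pass: Σm=0; 10 even; l₃=3∈[3,7].
(2·2+1)(2·5+1)(2·3+1) = 385
Δ: 4! 0! 6! / 11! → 1/2310
sum: t=2:+1/144 = 1/144
3j²(2 5 3; 0 0 0) = Δ·Π!·Σ² = 10/231  (sign -1)
sum: t=1:−1/216 = -1/216
3j²(2 5 3; 1 -1 0) = Δ·Π!·Σ² = 8/231  (sign +1)
combine: 4πI² = 385·10/231·8/231 = 400/693
take √, sign -1: I = -0.21431790
No selection rule forces the value: the integral is nonzero (none).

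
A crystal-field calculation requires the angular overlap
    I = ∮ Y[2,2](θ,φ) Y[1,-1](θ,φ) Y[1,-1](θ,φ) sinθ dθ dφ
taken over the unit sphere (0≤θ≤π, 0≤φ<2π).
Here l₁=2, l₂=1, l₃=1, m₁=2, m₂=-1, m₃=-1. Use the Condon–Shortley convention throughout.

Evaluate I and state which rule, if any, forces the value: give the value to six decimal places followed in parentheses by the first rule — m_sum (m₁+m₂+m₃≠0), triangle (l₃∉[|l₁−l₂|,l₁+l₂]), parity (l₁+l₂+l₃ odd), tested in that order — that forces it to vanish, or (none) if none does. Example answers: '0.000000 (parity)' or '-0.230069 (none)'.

m-sum 0 ✓  L=4 even ✓  1≤1≤3 ✓
Π(2lᵢ+1) = 5×3×3 = 45
triangle coeff Δ(2,1,1) = 1/30
Σ_t [1,1]: t=1:−1/1 = -1/1
(3j)²=2/15 [(2 1 1; 0 0 0)], sign=+1
Σ_t [0,0]: t=0:+1/4 = 1/4
(3j)²=1/5 [(2 1 1; 2 -1 -1)], sign=+1
⇒ 4πI² = 6/5
I = (+1)√(6/5/(4π)) = 0.30901936
No selection rule forces the value: the integral is nonzero (none).

0.309019 (none)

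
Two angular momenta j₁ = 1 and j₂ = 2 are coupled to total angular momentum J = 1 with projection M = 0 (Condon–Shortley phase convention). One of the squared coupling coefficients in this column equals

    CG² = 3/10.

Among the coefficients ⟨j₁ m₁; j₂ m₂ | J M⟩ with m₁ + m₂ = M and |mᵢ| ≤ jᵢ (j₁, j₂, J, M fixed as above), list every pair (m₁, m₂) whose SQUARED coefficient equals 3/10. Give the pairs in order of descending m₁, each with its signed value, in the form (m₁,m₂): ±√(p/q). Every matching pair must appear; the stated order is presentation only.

(1,-1): +√(3/10); (-1,1): +√(3/10)

Admissible pairs with m₁+m₂ = M = 0: (-1,1), (0,0), (1,-1)
  (m₁,m₂)=(1,-1): CG² = 3/10, CG = +√(3/10)   ← matches the target
  (m₁,m₂)=(0,0): CG² = 2/5, CG = −√(2/5)
  (m₁,m₂)=(-1,1): CG² = 3/10, CG = +√(3/10)   ← matches the target
Pairs with CG² = 3/10: (1,-1): +√(3/10); (-1,1): +√(3/10)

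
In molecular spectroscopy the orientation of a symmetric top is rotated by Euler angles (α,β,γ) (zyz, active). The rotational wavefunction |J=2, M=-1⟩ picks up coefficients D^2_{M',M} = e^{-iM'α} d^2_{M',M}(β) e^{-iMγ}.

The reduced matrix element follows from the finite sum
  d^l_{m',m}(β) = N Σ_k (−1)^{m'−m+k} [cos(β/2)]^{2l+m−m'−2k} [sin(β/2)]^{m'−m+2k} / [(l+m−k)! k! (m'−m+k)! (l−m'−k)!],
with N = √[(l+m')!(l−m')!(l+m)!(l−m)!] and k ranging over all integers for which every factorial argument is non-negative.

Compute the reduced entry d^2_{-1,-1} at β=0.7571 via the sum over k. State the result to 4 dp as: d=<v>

d=0.3917

d^2_{-1,-1}(β=0.7571) via the finite sum:
Half-angle: c=0.929201, s=0.369574. N=√(1·6·1·6)=6.000000
The bounds max(0,m−m')=0 and min(l+m,l−m')=1 give 2 terms
  k=0: (−1)^0·6.0000/(6)·0.9292^4·0.3696^0 = +0.745486
  k=1: (−1)^1·6.0000/(2)·0.9292^2·0.3696^2 = -0.353788
d^2_{-1,-1}(0.7571) = +0.745486 -0.353788 = +0.391698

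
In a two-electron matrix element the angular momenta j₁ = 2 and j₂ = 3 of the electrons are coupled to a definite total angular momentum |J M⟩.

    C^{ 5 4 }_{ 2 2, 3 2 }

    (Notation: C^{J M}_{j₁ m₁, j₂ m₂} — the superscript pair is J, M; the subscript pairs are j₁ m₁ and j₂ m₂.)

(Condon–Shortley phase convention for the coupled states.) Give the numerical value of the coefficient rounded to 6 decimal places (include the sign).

+0.774597

triangle: 0!*4!*6!/11! = 17280/39916800
(j±m)!: 4!*0!*5!*1!*9!*1! = 1045094400
prefactor² = (2J+1)*Δ*N² = 4976640
  k=0: +1/(0!*0!*0!*5!*4!*1!) = 1/2880
Σ = 1/2880  ⇒  CG² = 4976640*(1/2880)² = 3/5
CG = +√(3/5) = +0.774597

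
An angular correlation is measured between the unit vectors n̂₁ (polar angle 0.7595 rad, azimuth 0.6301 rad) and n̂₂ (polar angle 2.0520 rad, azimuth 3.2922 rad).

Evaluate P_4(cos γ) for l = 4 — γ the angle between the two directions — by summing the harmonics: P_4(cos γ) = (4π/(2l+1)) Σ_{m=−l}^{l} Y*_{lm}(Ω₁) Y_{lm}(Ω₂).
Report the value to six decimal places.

0.079785

Expand P_4 via completeness: Σ_{m} conj(Y_{4,m}) at Ω₁ times Y_{4,m} at Ω₂ —
  [-4]  conj(Y_{4,-4})(Ω₁) = (-0.080891, 0.057894) ; Y_{4,-4}(Ω₂) = (0.225137, -0.154829) ; Δ = (-0.009248, 0.025558)
  [-3]  conj(Y_{4,-3})(Ω₁) = (-0.093072, 0.281323) ; Y_{4,-3}(Ω₂) = (0.363035, -0.176182) ; Δ = (0.015776, 0.118528)
  [-2]  conj(Y_{4,-2})(Ω₁) = (0.129966, 0.404897) ; Y_{4,-2}(Ω₂) = (0.125409, -0.038960) ; Δ = (0.032074, 0.045714)
  [-1]  conj(Y_{4,-1})(Ω₁) = (0.130017, 0.094818) ; Y_{4,-1}(Ω₂) = (-0.287934, 0.043696) ; Δ = (-0.041580, -0.021620)
  [+0]  conj(Y_{4,0})(Ω₁) = (-0.327630, -0.000000) ; Y_{4,0}(Ω₂) = (-0.192587, 0.000000) ; Δ = (0.063097, 0.000000)
  [+1]  conj(Y_{4,1})(Ω₁) = (-0.130017, 0.094818) ; Y_{4,1}(Ω₂) = (0.287934, 0.043696) ; Δ = (-0.041580, 0.021620)
  [+2]  conj(Y_{4,2})(Ω₁) = (0.129966, -0.404897) ; Y_{4,2}(Ω₂) = (0.125409, 0.038960) ; Δ = (0.032074, -0.045714)
  [+3]  conj(Y_{4,3})(Ω₁) = (0.093072, 0.281323) ; Y_{4,3}(Ω₂) = (-0.363035, -0.176182) ; Δ = (0.015776, -0.118528)
  [+4]  conj(Y_{4,4})(Ω₁) = (-0.080891, -0.057894) ; Y_{4,4}(Ω₂) = (0.225137, 0.154829) ; Δ = (-0.009248, -0.025558)
Total Σ_m = (0.057142, -0.000000). Multiply by 1.396263: (0.079785, -0.000000). P_4(cos γ) = 0.079785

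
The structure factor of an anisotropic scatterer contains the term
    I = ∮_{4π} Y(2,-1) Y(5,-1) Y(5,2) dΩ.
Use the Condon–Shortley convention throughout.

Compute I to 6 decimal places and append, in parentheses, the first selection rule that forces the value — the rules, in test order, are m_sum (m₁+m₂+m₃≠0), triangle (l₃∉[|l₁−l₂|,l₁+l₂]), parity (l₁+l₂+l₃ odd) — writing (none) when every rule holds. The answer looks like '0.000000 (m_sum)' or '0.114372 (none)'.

0.104819 (none)

m-sum 0 ✓  L=12 even ✓  3≤5≤7 ✓
Π(2lᵢ+1) = 5×11×11 = 605
triangle coeff Δ(2,5,5) = 1/38610
Σ_t [0,2]: t=0:+1/2880 t=1:−1/576 t=2:+1/2880 = -1/960
(3j)²=10/429 [(2 5 5; 0 0 0)], sign=+1
Σ_t [1,2]: t=1:−1/1440 t=2:+1/2880 = -1/2880
(3j)²=7/715 [(2 5 5; -1 -1 2)], sign=+1
⇒ 4πI² = 70/507
I = (+1)√(70/507/(4π)) = 0.10481902
No selection rule forces the value: the integral is nonzero (none).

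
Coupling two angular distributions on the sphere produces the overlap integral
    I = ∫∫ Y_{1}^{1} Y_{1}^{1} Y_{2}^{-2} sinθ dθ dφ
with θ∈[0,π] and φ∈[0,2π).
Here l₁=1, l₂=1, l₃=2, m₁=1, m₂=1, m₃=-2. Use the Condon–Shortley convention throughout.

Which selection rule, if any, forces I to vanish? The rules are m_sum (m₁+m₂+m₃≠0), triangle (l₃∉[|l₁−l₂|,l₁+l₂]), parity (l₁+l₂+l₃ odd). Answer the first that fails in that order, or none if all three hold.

m₁+m₂+m₃ = 1 + 1 − 2 = 0  ✓
triangle: |1−1|=0 ≤ l₃=2 ≤ 1+1=2  ✓
parity: l₁+l₂+l₃ = 4 is even  ✓

none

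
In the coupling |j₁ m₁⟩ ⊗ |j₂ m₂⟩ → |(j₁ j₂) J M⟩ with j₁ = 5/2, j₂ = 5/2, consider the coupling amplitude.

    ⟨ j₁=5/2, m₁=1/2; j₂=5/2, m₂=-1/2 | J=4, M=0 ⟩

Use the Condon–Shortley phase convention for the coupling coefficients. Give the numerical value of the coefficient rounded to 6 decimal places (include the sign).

+0.377964  (= +√(1/7))

triangle: 1!·4!·4!/10! = 576/3628800
(j±m)!: 3!·2!·2!·3!·4!·4! = 82944
prefactor² = (2J+1)·Δ·N² = 20736/175
  k=0: +1/(0!·1!·2!·2!·2!·2!) = 1/16
  k=1: −1/(1!·0!·1!·1!·3!·3!) = -1/36
Σ = 5/144  ⇒  CG² = 20736/175·(5/144)² = 1/7
CG = +√(1/7) = +0.377964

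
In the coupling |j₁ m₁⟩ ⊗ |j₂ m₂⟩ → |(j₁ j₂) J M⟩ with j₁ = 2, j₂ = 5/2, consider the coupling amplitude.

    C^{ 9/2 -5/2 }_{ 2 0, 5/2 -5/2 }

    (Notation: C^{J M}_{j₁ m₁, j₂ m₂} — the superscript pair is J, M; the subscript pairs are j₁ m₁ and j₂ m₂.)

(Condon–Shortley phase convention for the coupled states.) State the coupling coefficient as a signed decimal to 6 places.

+√(1/6) = +0.408248

j₁+j₂−J=0  J+j₁−j₂=4  J−j₁+j₂=5  j₁+j₂+J+1=10
(j₁±m₁, j₂±m₂, J±M) = (2,2,0,5,2,7)
P² = 38400
sum k=0..0:
  [0] +1/480 = 1/480
S = 1/480
C² = P²·S² = 1/6 ; C = +0.408248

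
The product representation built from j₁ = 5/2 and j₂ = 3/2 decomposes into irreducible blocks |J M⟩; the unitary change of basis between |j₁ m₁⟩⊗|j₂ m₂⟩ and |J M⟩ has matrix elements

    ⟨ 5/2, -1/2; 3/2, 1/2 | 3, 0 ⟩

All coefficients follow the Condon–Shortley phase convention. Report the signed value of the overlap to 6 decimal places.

j₁+j₂−J=1  J+j₁−j₂=4  J−j₁+j₂=2  j₁+j₂+J+1=8
(j₁±m₁, j₂±m₂, J±M) = (2,3,2,1,3,3)
P² = 36/5
sum k=0..1:
  [0] +1/12 = 1/12
  [1] −1/4 = -1/4
S = -1/6
C² = P²·S² = 1/5 ; C = -0.447214

-0.447214  (= −√(1/5))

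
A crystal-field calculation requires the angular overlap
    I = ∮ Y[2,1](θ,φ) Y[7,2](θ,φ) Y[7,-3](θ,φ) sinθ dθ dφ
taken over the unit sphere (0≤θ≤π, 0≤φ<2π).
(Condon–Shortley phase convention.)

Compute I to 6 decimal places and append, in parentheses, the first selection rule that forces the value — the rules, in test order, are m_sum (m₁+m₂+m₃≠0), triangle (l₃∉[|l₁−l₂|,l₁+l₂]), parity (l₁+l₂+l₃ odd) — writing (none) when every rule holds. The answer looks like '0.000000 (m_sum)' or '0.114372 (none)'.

-0.123591 (none)

m-sum 0 ✓  L=16 even ✓  5≤7≤9 ✓
Π(2lᵢ+1) = 5×15×15 = 1125
triangle coeff Δ(2,7,7) = 1/185640
Σ_t [0,2]: t=0:+1/2419200 t=1:−1/518400 t=2:+1/2419200 = -1/907200
(3j)²=56/3315 [(2 7 7; 0 0 0)], sign=+1
Σ_t [0,1]: t=0:+1/4354560 t=1:−1/1935360 = -1/3483648
(3j)²=125/12376 [(2 7 7; 1 2 -3)], sign=-1
⇒ 4πI² = 9375/48841
I = (-1)√(9375/48841/(4π)) = -0.12359145
No selection rule forces the value: the integral is nonzero (none).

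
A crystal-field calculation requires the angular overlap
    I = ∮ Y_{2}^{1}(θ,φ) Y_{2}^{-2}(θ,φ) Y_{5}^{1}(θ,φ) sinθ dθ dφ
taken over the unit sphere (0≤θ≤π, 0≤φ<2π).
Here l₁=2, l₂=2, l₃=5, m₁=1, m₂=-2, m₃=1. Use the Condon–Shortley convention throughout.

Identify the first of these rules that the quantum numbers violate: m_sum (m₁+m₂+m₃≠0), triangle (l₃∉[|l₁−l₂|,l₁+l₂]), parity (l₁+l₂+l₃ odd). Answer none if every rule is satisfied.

Σmᵢ = 0  ✓
l₃∈[|l₁−l₂|,l₁+l₂]=[0,4] required, l₃=5 fails  ✗
Σlᵢ = 9 ⇒ odd

triangle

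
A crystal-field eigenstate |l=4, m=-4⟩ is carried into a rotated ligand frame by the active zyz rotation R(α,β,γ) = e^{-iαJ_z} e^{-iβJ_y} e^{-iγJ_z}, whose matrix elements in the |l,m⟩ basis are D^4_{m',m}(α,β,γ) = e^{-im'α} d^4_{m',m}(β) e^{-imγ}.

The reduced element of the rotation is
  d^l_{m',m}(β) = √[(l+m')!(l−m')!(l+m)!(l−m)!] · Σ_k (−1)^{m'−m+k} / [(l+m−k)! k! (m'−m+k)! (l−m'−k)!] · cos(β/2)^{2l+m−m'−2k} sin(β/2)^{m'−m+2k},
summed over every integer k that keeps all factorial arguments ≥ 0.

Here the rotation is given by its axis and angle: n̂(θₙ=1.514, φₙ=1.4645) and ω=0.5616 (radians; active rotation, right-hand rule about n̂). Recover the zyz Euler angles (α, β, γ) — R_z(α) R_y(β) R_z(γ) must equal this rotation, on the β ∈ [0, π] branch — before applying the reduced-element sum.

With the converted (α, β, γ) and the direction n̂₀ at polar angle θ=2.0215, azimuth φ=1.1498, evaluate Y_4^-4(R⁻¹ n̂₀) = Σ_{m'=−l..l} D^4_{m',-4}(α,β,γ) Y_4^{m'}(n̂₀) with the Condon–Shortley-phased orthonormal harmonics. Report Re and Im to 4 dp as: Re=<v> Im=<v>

Axis–angle → zyz. n̂ = (sinθₙcosφₙ, sinθₙsinφₙ, cosθₙ) = (+0.105925, +0.992752, +0.056766), ω = 0.5616.
R = I cosω + sinω [n̂]ₓ + (1−cosω) n̂n̂ᵀ gives
  R = [+0.848127, -0.014078, +0.529605; +0.046382, +0.997782, -0.047754; -0.527758, +0.065065, +0.846899]
β = atan2(√(R₁₃²+R₂₃²), R₃₃) = 0.560670; α = atan2(R₂₃, R₁₃) mod 2π = 6.193260; γ = atan2(R₃₂, −R₃₁) mod 2π = 0.122667
Need the full column D^4_{m',-4} for m'=−4..4 at α=6.1933, β=0.5607, γ=0.1227.
cos(β/2)=0.960963, sin(β/2)=0.276678
d^4_{-4,-4}: single k=0 term ⇒ +0.727198;  D = +0.720970+0.094967i
d^4_{-3,-4}: single k=0 term ⇒ -0.592195;  D = -0.577806-0.129751i
d^4_{-2,-4}: single k=0 term ⇒ +0.318982;  D = +0.303698+0.097557i
d^4_{-1,-4}: single k=0 term ⇒ -0.129882;  D = -0.119592-0.050667i
d^4_{0,-4}: single k=0 term ⇒ +0.041809;  D = +0.036876+0.019701i
d^4_{1,-4}: single k=0 term ⇒ -0.010767;  D = -0.009002-0.005906i
d^4_{2,-4}: single k=0 term ⇒ +0.002192;  D = +0.001717+0.001362i
d^4_{3,-4}: single k=0 term ⇒ -0.000337;  D = -0.000244-0.000233i
d^4_{4,-4}: single k=0 term ⇒ +0.000034;  D = +0.000023+0.000026i
Y_4^{m'}(θ=2.0215,φ=1.1498) and Σ D·Y over m':
  (+0.7210+0.0950i)·(-0.0328+0.2887i)  (-0.5778-0.1298i)·(+0.3790-0.1205i)  (+0.3037+0.0976i)·(-0.0592-0.0664i)  (-0.1196-0.0507i)·(+0.1267-0.2830i)  (+0.0369+0.0197i)·(-0.1515+0.0000i)  (-0.0090-0.0059i)·(-0.1267-0.2830i)  (+0.0017+0.0014i)·(-0.0592+0.0664i)  (-0.0002-0.0002i)·(-0.3790-0.1205i)  (+0.0000+0.0000i)·(-0.0328-0.2887i)
Y_4^-4(R⁻¹ n̂) = -0.332929+0.227394i

Re=-0.3329 Im=0.2274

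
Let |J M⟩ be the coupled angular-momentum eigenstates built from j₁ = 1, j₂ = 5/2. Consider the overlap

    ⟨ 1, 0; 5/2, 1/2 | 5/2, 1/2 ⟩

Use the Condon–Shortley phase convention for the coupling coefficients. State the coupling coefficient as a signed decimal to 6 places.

j₁+j₂−J=1  J+j₁−j₂=1  J−j₁+j₂=4  j₁+j₂+J+1=7
(j₁±m₁, j₂±m₂, J±M) = (1,1,3,2,3,2)
P² = 144/35
sum k=0..1:
  [0] +1/6 = 1/6
  [1] −1/4 = -1/4
S = -1/12
C² = P²·S² = 1/35 ; C = -0.169031

-0.169031  (= −√(1/35))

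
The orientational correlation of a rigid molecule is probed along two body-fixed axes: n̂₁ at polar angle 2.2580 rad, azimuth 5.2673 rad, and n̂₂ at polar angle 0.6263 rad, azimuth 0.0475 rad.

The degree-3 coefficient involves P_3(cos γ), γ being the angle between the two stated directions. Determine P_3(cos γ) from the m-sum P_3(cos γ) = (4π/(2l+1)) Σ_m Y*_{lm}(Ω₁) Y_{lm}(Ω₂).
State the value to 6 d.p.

0.377301

Expand P_3 via completeness: Σ_{m} conj(Y_{3,m}) at Ω₁ times Y_{3,m} at Ω₂ —
  term(m=-3) = -0.016175+0.000786i   from Y*(Ω₁)=-0.191879-0.018078i, Y(Ω₂)=+0.083171-0.011933i
  term(m=-2) = +0.058167+0.093614i   from Y*(Ω₁)=+0.172331+0.346977i, Y(Ω₂)=+0.283201-0.026985i
  term(m=-1) = +0.053119-0.095544i   from Y*(Ω₁)=+0.133228-0.214924i, Y(Ω₂)=+0.431823-0.020527i
  term(m=+0) = +0.019948+0.000000i   from Y*(Ω₁)=+0.233852-0.000000i, Y(Ω₂)=+0.085303+0.000000i
  term(m=+1) = +0.053119+0.095544i   from Y*(Ω₁)=-0.133228-0.214924i, Y(Ω₂)=-0.431823-0.020527i
  term(m=+2) = +0.058167-0.093614i   from Y*(Ω₁)=+0.172331-0.346977i, Y(Ω₂)=+0.283201+0.026985i
  term(m=+3) = -0.016175-0.000786i   from Y*(Ω₁)=+0.191879-0.018078i, Y(Ω₂)=-0.083171-0.011933i
Total Σ_m = +0.210172+0.000000i. Multiply by 1.795196: +0.377301+0.000000i. P_3(cos γ) = 0.377301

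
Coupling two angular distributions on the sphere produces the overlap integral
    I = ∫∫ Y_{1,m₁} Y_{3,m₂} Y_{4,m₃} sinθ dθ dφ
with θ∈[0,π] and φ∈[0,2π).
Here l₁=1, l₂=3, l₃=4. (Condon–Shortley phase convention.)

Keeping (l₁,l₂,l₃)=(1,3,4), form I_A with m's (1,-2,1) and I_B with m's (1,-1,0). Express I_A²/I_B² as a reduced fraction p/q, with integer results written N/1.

Same 1,3,4: normalisation and zero-m 3j drop out of the ratio.
A: Δ: 0! 2! 6! / 9! → 1/252; sum: t=0:+1/240 = 1/240; 3j²(1 3 4; 1 -2 1) = Δ·Π!·Σ² = 1/84  (sign -1)
B: Δ: 0! 2! 6! / 9! → 1/252; sum: t=0:+1/96 = 1/96; 3j²(1 3 4; 1 -1 0) = Δ·Π!·Σ² = 1/42  (sign +1)
I_A²/I_B² = (1/84)/(1/42) = 1/2

1/2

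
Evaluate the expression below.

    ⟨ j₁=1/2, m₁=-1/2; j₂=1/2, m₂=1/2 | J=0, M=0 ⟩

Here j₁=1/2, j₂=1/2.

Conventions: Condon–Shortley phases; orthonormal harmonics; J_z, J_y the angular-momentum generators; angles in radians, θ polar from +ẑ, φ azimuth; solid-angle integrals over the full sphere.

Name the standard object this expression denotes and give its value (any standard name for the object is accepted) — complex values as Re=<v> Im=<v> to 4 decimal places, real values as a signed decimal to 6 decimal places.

Clebsch–Gordan coefficient, −√(1/2) ≈ -0.707107

This is a Clebsch–Gordan (vector-coupling) coefficient.
j₁+j₂−J=1  J+j₁−j₂=0  J−j₁+j₂=0  j₁+j₂+J+1=2
(j₁±m₁, j₂±m₂, J±M) = (0,1,1,0,0,0)
P² = 1/2
sum k=1..1:
  [1] −1/1 = -1
S = -1
C² = P²·S² = 1/2 ; C = -0.707107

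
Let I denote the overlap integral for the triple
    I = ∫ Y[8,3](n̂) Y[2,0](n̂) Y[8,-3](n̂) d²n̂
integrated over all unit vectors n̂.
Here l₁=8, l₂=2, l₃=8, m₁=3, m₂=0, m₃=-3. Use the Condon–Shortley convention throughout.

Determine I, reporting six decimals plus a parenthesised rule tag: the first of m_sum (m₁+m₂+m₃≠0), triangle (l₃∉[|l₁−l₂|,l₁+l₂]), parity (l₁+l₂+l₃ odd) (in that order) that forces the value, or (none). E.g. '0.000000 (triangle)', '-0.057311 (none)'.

-0.099597 (none)

Checks pass: Σm=0; 18 even; l₃=8∈[6,10].
(2·8+1)(2·2+1)(2·8+1) = 1445
Δ: 2! 14! 2! / 19! → 1/348840
sum: t=0:+1/116121600 t=1:−1/25401600 t=2:+1/116121600 = -1/45158400
3j²(8 2 8; 0 0 0) = Δ·Π!·Σ² = 24/1615  (sign -1)
sum: t=0:+1/174182400 t=1:−1/87091200 t=2:+1/958003200 = -1/212889600
3j²(8 2 8; 3 0 -3) = Δ·Π!·Σ² = 15/2584  (sign +1)
combine: 4πI² = 1445·24/1615·15/2584 = 45/361
take √, sign -1: I = -0.09959734
No selection rule forces the value: the integral is nonzero (none).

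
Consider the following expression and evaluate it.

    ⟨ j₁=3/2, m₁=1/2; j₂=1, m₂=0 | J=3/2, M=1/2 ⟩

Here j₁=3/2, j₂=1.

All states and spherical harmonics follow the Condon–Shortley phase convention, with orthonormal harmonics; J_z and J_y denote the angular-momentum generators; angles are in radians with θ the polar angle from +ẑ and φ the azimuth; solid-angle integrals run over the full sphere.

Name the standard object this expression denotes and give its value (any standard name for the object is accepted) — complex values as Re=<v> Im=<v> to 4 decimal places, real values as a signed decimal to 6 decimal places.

This is a Clebsch–Gordan (vector-coupling) coefficient.
j₁+j₂−J=1  J+j₁−j₂=2  J−j₁+j₂=1  j₁+j₂+J+1=5
(j₁±m₁, j₂±m₂, J±M) = (2,1,1,1,2,1)
P² = 4/15
sum k=0..1:
  [0] +1/1 = 1
  [1] −1/2 = -1/2
S = 1/2
C² = P²·S² = 1/15 ; C = +0.258199

Clebsch–Gordan coefficient, +√(1/15) ≈ +0.258199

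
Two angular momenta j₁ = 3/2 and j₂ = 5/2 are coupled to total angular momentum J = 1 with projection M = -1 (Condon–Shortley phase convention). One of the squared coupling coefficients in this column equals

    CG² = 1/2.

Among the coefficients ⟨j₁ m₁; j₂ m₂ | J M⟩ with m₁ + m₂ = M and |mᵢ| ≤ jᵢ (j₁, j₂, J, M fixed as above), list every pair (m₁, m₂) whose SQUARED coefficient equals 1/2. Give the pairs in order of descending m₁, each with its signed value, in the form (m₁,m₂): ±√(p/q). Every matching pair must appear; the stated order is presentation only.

Admissible pairs with m₁+m₂ = M = -1: (-3/2,1/2), (-1/2,-1/2), (1/2,-3/2), (3/2,-5/2)
  (m₁,m₂)=(3/2,-5/2): CG² = 1/2, CG = +√(1/2)   ← matches the target
  (m₁,m₂)=(1/2,-3/2): CG² = 3/10, CG = −√(3/10)
  (m₁,m₂)=(-1/2,-1/2): CG² = 3/20, CG = +√(3/20)
  (m₁,m₂)=(-3/2,1/2): CG² = 1/20, CG = −√(1/20)
Pairs with CG² = 1/2: (3/2,-5/2): +√(1/2)

(3/2,-5/2): +√(1/2)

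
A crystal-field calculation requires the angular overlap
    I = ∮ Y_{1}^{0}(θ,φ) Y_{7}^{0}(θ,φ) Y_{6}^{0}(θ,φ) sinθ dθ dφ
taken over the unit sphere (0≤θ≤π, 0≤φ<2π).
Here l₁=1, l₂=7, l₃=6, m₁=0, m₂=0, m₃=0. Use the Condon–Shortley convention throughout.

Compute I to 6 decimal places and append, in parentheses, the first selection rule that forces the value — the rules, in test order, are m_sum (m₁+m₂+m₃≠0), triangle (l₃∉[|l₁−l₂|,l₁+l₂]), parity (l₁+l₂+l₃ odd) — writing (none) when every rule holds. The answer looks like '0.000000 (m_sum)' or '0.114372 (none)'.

Checks pass: Σm=0; 14 even; l₃=6∈[6,8].
(2·1+1)(2·7+1)(2·6+1) = 585
Δ: 2! 0! 12! / 15! → 1/1365
sum: t=1:−1/518400 = -1/518400
3j²(1 7 6; 0 0 0) = Δ·Π!·Σ² = 7/195  (sign -1)
(m-triple is (0,0,0) — same symbol as above.)
combine: 4πI² = 585·7/195·7/195 = 49/65
take √, sign +1: I = 0.24492687
No selection rule forces the value: the integral is nonzero (none).

0.244927 (none)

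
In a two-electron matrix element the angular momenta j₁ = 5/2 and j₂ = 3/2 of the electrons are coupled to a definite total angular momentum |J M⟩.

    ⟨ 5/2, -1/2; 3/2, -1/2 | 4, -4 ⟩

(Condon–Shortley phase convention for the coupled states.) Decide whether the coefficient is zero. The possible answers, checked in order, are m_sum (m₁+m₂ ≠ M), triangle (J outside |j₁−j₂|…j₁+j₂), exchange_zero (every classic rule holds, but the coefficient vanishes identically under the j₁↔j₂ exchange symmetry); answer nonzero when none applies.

m-sum: m₁+m₂ = -1/2+(-1/2) = -1, M = -4  ✗ ⇒ coefficient is 0

m_sum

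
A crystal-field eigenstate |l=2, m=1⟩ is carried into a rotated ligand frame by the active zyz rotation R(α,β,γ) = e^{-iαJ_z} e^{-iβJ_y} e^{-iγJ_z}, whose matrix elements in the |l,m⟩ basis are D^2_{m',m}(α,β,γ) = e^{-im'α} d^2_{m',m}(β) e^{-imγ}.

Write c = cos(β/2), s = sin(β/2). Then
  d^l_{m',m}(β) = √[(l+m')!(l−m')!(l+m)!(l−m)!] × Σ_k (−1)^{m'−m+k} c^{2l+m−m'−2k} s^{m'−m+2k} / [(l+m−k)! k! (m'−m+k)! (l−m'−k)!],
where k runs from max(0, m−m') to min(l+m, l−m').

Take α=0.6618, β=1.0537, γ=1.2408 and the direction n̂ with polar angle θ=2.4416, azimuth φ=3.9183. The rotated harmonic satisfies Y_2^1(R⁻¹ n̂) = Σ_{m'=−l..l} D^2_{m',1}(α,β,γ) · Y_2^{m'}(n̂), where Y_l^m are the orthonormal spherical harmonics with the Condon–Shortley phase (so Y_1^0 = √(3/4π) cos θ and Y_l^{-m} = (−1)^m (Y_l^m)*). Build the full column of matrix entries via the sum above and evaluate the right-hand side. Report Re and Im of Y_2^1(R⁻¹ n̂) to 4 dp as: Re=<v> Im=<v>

Need the full column D^2_{m',1} for m'=−2..2 at α=0.6618, β=1.0537, γ=1.2408.
cos(β/2)=0.864395, sin(β/2)=0.502813
d^2_{-2,1}: single k=3 term ⇒ +0.219767;  D = +0.219014+0.018176i
d^2_{-1,1}: k∈[2..3] ⇒ +0.566707 -0.063918 = +0.502789;  D = +0.420840-0.275120i
d^2_{0,1}: k∈[1..2] ⇒ +0.795462 -0.269158 = +0.526303;  D = +0.170543-0.497906i
d^2_{1,1}: k∈[0..1] ⇒ +0.558277 -0.566707 = -0.008431;  D = +0.002746+0.007971i
d^2_{2,1}: single k=0 term ⇒ -0.649492;  D = +0.544273+0.354410i
Y_2^{m'}(θ=2.4416,φ=3.9183) and Σ D·Y over m':
  (+0.2190+0.0182i)·(+0.0028-0.1603i)  (+0.4208-0.2751i)·(+0.2715-0.2668i)  (+0.1705-0.4979i)·(+0.2381+0.0000i)  (+0.0027+0.0080i)·(-0.2715-0.2668i)  (+0.5443+0.3544i)·(+0.0028+0.1603i)
Y_2^1(R⁻¹ n̂) = +0.031072-0.255261i

Re=0.0311 Im=-0.2553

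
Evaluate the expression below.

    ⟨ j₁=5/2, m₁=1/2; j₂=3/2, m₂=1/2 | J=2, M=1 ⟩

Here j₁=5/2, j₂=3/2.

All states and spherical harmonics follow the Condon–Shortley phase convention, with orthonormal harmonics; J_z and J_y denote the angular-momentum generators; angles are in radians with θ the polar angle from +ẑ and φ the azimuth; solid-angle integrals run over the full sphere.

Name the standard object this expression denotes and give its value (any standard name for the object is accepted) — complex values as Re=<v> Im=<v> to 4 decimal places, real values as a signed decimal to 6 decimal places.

Clebsch–Gordan coefficient, −√(25/84) ≈ -0.545545

This is a Clebsch–Gordan (vector-coupling) coefficient.
triangle: 2!·3!·1!/7! = 12/5040
(j±m)!: 3!·2!·2!·1!·3!·1! = 144
prefactor² = (2J+1)·Δ·N² = 12/7
  k=1: −1/(1!·1!·1!·1!·2!·0!) = -1/2
  k=2: +1/(2!·0!·0!·0!·3!·1!) = 1/12
Σ = -5/12  ⇒  CG² = 12/7·(-5/12)² = 25/84
CG = −√(25/84) = -0.545545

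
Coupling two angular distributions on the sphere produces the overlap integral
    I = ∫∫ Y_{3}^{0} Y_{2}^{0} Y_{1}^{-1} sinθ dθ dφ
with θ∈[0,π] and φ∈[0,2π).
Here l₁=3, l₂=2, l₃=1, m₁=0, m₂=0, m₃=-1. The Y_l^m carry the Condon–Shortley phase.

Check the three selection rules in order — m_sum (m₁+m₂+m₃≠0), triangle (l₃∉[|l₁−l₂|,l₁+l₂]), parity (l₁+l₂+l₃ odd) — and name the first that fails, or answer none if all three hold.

azimuthal sum: 0 + 0 − 1 = -1  ✗
1 ≤ 1 ≤ 5 (triangle on l)
L = 3 + 2 + 1 = 6 (even)

m_sum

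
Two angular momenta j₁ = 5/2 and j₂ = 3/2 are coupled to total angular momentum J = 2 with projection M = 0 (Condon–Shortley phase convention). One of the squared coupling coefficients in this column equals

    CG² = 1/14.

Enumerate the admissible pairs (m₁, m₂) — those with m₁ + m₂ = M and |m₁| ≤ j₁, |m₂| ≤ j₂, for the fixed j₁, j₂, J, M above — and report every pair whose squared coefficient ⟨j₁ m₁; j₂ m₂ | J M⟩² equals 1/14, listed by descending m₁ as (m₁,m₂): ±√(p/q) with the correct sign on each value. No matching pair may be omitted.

(1/2,-1/2): −√(1/14); (-1/2,1/2): −√(1/14)

Admissible pairs with m₁+m₂ = M = 0: (-3/2,3/2), (-1/2,1/2), (1/2,-1/2), (3/2,-3/2)
  (m₁,m₂)=(3/2,-3/2): CG² = 3/7, CG = +√(3/7)
  (m₁,m₂)=(1/2,-1/2): CG² = 1/14, CG = −√(1/14)   ← matches the target
  (m₁,m₂)=(-1/2,1/2): CG² = 1/14, CG = −√(1/14)   ← matches the target
  (m₁,m₂)=(-3/2,3/2): CG² = 3/7, CG = +√(3/7)
Pairs with CG² = 1/14: (1/2,-1/2): −√(1/14); (-1/2,1/2): −√(1/14)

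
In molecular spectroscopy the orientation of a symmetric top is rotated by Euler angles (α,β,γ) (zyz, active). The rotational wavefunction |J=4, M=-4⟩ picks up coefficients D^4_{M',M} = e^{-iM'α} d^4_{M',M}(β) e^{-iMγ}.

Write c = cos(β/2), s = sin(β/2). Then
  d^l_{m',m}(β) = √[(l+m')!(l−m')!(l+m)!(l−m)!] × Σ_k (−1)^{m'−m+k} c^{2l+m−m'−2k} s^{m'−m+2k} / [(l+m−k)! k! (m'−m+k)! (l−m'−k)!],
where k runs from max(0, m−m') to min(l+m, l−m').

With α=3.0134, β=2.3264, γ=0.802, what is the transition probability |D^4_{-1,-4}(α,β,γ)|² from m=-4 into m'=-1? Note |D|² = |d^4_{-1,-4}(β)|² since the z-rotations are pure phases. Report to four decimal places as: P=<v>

Split into d^4_{-1,-4}(β=2.3264) × two z-phases.
Half-angle: c=0.396404, s=0.918076. N=√(6·120·1·40320)=5387.986637
Admissible k: 0..0 (factorial args all ≥0)
  k=0: (−1)^3·5387.9866/(720)·0.3964^5·0.9181^3 = -0.056679
d^4_{-1,-4}(2.3264) = -0.056679
|D^4_{-1,-4}|² = |d^4_{-1,-4}(β)|² = (-0.056679)² = 0.003212 (the z-rotation phases have unit modulus)

P=0.0032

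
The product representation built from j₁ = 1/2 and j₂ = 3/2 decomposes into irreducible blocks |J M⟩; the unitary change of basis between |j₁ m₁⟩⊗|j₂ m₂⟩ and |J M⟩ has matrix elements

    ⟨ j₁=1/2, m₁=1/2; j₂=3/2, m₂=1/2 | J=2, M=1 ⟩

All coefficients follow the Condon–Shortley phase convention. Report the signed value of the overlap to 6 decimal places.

triangle: 0!·1!·3!/5! = 6/120
(j±m)!: 1!·0!·2!·1!·3!·1! = 12
prefactor² = (2J+1)·Δ·N² = 3
  k=0: +1/(0!·0!·0!·2!·1!·1!) = 1/2
Σ = 1/2  ⇒  CG² = 3·(1/2)² = 3/4
CG = +√(3/4) = +0.866025

+√(3/4) ≈ +0.866025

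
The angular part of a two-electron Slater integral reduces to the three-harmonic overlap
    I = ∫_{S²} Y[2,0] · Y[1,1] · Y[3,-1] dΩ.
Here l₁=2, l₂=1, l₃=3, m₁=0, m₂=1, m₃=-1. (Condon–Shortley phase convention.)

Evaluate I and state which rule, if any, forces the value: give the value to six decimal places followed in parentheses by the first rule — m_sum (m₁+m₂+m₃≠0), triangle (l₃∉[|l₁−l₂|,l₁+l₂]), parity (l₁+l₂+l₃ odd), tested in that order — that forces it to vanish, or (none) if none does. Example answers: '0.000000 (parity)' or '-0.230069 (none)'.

Checks pass: Σm=0; 6 even; l₃=3∈[1,3].
(2·2+1)(2·1+1)(2·3+1) = 105
Δ: 0! 4! 2! / 7! → 1/105
sum: t=0:+1/4 = 1/4
3j²(2 1 3; 0 0 0) = Δ·Π!·Σ² = 3/35  (sign -1)
sum: t=0:+1/8 = 1/8
3j²(2 1 3; 0 1 -1) = Δ·Π!·Σ² = 2/35  (sign +1)
combine: 4πI² = 105·3/35·2/35 = 18/35
take √, sign -1: I = -0.20230066
No selection rule forces the value: the integral is nonzero (none).

-0.202301 (none)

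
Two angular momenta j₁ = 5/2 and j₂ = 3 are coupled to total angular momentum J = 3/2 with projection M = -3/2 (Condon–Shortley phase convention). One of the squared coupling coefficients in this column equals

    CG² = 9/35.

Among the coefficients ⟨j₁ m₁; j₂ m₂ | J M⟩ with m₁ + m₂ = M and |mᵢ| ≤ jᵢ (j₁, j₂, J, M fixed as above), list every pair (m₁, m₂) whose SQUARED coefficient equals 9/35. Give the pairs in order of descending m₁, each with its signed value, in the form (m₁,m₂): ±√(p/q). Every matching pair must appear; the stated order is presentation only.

Admissible pairs with m₁+m₂ = M = -3/2: (-5/2,1), (-3/2,0), (-1/2,-1), (1/2,-2), (3/2,-3)
  (m₁,m₂)=(3/2,-3): CG² = 3/14, CG = +√(3/14)
  (m₁,m₂)=(1/2,-2): CG² = 2/7, CG = −√(2/7)
  (m₁,m₂)=(-1/2,-1): CG² = 9/35, CG = +√(9/35)   ← matches the target
  (m₁,m₂)=(-3/2,0): CG² = 6/35, CG = −√(6/35)
  (m₁,m₂)=(-5/2,1): CG² = 1/14, CG = +√(1/14)
Pairs with CG² = 9/35: (-1/2,-1): +√(9/35)

(-1/2,-1): +√(9/35)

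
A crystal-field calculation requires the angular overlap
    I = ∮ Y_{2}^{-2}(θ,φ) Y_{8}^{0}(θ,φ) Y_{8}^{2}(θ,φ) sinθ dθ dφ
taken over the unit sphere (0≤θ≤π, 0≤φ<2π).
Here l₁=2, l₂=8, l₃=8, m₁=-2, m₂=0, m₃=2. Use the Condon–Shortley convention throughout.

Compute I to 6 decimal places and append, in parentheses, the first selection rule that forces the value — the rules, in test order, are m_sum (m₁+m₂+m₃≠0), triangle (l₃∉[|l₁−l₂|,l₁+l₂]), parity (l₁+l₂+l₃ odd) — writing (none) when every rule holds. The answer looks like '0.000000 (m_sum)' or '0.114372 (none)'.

Checks pass: Σm=0; 18 even; l₃=8∈[6,10].
(2·2+1)(2·8+1)(2·8+1) = 1445
Δ: 2! 2! 14! / 19! → 1/348840
sum: t=0:+1/116121600 t=1:−1/25401600 t=2:+1/116121600 = -1/45158400
3j²(2 8 8; 0 0 0) = Δ·Π!·Σ² = 24/1615  (sign -1)
sum: t=2:+1/116121600 = 1/116121600
3j²(2 8 8; -2 0 2) = Δ·Π!·Σ² = 7/323  (sign +1)
combine: 4πI² = 1445·24/1615·7/323 = 168/361
take √, sign -1: I = -0.19244034
No selection rule forces the value: the integral is nonzero (none).

-0.192440 (none)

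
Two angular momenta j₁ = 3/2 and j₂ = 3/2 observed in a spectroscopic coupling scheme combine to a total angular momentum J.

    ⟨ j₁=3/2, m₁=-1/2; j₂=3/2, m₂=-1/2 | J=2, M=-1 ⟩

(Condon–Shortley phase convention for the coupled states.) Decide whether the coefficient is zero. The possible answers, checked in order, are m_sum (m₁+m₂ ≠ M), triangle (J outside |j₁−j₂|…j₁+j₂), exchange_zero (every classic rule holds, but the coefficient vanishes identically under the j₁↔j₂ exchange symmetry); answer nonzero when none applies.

m-sum: m₁+m₂ = -1/2+(-1/2) = -1, M = -1  ✓
triangle: |j₁−j₂| = 0 ≤ J = 2 ≤ j₁+j₂ = 3  ✓
exchange: j₁=j₂ and m₁=m₂, and (−1)^(j₁+j₂−J) = (−1)^1 = −1 forces ⟨j₁m₁;j₂m₂|JM⟩ = −⟨j₂m₂;j₁m₁|JM⟩ = −⟨j₁m₁;j₂m₂|JM⟩ ⇒ the coefficient vanishes identically
Racah sum check: Σ_k collapses to 0 ⇒ CG = 0

exchange_zero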